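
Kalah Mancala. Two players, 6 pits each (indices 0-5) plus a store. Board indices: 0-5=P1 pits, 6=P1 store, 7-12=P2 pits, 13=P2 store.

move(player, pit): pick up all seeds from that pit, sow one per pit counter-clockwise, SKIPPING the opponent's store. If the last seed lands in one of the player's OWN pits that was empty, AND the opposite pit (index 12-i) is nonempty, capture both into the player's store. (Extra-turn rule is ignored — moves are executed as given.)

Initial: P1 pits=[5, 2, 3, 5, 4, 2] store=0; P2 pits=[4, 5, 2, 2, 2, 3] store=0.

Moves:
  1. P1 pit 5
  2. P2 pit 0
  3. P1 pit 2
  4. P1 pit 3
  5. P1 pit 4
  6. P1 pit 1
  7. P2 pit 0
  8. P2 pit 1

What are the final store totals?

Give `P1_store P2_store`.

Move 1: P1 pit5 -> P1=[5,2,3,5,4,0](1) P2=[5,5,2,2,2,3](0)
Move 2: P2 pit0 -> P1=[5,2,3,5,4,0](1) P2=[0,6,3,3,3,4](0)
Move 3: P1 pit2 -> P1=[5,2,0,6,5,1](1) P2=[0,6,3,3,3,4](0)
Move 4: P1 pit3 -> P1=[5,2,0,0,6,2](2) P2=[1,7,4,3,3,4](0)
Move 5: P1 pit4 -> P1=[5,2,0,0,0,3](3) P2=[2,8,5,4,3,4](0)
Move 6: P1 pit1 -> P1=[5,0,1,0,0,3](9) P2=[2,8,0,4,3,4](0)
Move 7: P2 pit0 -> P1=[5,0,1,0,0,3](9) P2=[0,9,1,4,3,4](0)
Move 8: P2 pit1 -> P1=[6,1,2,1,0,3](9) P2=[0,0,2,5,4,5](1)

Answer: 9 1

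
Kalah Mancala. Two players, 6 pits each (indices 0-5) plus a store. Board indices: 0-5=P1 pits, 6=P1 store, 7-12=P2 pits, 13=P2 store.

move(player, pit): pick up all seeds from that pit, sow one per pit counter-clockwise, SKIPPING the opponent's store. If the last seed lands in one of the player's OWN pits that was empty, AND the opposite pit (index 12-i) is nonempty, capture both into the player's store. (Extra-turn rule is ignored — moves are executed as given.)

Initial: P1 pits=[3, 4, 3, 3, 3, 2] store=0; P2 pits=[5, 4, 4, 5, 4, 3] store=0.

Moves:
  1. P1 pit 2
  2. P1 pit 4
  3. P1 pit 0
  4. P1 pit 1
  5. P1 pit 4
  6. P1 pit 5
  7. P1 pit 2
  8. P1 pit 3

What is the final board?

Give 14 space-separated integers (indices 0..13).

Move 1: P1 pit2 -> P1=[3,4,0,4,4,3](0) P2=[5,4,4,5,4,3](0)
Move 2: P1 pit4 -> P1=[3,4,0,4,0,4](1) P2=[6,5,4,5,4,3](0)
Move 3: P1 pit0 -> P1=[0,5,1,5,0,4](1) P2=[6,5,4,5,4,3](0)
Move 4: P1 pit1 -> P1=[0,0,2,6,1,5](2) P2=[6,5,4,5,4,3](0)
Move 5: P1 pit4 -> P1=[0,0,2,6,0,6](2) P2=[6,5,4,5,4,3](0)
Move 6: P1 pit5 -> P1=[0,0,2,6,0,0](3) P2=[7,6,5,6,5,3](0)
Move 7: P1 pit2 -> P1=[0,0,0,7,0,0](10) P2=[7,0,5,6,5,3](0)
Move 8: P1 pit3 -> P1=[0,0,0,0,1,1](11) P2=[8,1,6,7,5,3](0)

Answer: 0 0 0 0 1 1 11 8 1 6 7 5 3 0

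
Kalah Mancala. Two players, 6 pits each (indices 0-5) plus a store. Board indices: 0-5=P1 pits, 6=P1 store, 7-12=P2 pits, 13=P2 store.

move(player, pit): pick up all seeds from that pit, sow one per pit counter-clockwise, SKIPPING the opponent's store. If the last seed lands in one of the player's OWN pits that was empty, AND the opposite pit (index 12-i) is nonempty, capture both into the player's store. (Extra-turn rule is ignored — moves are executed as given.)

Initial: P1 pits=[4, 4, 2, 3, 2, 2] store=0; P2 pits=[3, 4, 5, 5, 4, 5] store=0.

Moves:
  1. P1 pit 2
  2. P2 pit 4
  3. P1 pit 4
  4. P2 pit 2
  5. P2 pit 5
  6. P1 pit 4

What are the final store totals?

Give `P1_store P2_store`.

Move 1: P1 pit2 -> P1=[4,4,0,4,3,2](0) P2=[3,4,5,5,4,5](0)
Move 2: P2 pit4 -> P1=[5,5,0,4,3,2](0) P2=[3,4,5,5,0,6](1)
Move 3: P1 pit4 -> P1=[5,5,0,4,0,3](1) P2=[4,4,5,5,0,6](1)
Move 4: P2 pit2 -> P1=[6,5,0,4,0,3](1) P2=[4,4,0,6,1,7](2)
Move 5: P2 pit5 -> P1=[7,6,1,5,1,4](1) P2=[4,4,0,6,1,0](3)
Move 6: P1 pit4 -> P1=[7,6,1,5,0,5](1) P2=[4,4,0,6,1,0](3)

Answer: 1 3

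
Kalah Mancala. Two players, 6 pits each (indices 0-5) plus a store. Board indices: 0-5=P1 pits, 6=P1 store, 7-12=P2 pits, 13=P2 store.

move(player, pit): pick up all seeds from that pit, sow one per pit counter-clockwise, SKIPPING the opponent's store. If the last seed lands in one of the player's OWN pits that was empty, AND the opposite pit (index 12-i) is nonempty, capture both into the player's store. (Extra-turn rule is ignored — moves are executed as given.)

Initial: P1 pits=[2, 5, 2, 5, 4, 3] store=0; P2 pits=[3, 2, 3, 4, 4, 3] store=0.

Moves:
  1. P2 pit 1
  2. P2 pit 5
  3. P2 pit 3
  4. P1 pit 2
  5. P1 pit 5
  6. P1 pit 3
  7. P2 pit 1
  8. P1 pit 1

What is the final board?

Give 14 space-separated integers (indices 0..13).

Move 1: P2 pit1 -> P1=[2,5,2,5,4,3](0) P2=[3,0,4,5,4,3](0)
Move 2: P2 pit5 -> P1=[3,6,2,5,4,3](0) P2=[3,0,4,5,4,0](1)
Move 3: P2 pit3 -> P1=[4,7,2,5,4,3](0) P2=[3,0,4,0,5,1](2)
Move 4: P1 pit2 -> P1=[4,7,0,6,5,3](0) P2=[3,0,4,0,5,1](2)
Move 5: P1 pit5 -> P1=[4,7,0,6,5,0](1) P2=[4,1,4,0,5,1](2)
Move 6: P1 pit3 -> P1=[4,7,0,0,6,1](2) P2=[5,2,5,0,5,1](2)
Move 7: P2 pit1 -> P1=[4,7,0,0,6,1](2) P2=[5,0,6,1,5,1](2)
Move 8: P1 pit1 -> P1=[4,0,1,1,7,2](3) P2=[6,1,6,1,5,1](2)

Answer: 4 0 1 1 7 2 3 6 1 6 1 5 1 2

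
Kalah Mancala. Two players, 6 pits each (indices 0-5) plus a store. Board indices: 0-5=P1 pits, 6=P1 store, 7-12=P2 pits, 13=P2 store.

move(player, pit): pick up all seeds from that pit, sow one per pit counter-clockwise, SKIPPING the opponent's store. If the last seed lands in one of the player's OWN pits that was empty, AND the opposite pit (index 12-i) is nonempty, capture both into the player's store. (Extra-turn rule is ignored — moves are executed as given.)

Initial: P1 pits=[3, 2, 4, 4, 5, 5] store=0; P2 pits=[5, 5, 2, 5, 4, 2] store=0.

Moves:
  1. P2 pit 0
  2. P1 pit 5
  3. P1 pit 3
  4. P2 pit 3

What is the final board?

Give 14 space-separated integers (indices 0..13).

Move 1: P2 pit0 -> P1=[3,2,4,4,5,5](0) P2=[0,6,3,6,5,3](0)
Move 2: P1 pit5 -> P1=[3,2,4,4,5,0](1) P2=[1,7,4,7,5,3](0)
Move 3: P1 pit3 -> P1=[3,2,4,0,6,1](2) P2=[2,7,4,7,5,3](0)
Move 4: P2 pit3 -> P1=[4,3,5,1,6,1](2) P2=[2,7,4,0,6,4](1)

Answer: 4 3 5 1 6 1 2 2 7 4 0 6 4 1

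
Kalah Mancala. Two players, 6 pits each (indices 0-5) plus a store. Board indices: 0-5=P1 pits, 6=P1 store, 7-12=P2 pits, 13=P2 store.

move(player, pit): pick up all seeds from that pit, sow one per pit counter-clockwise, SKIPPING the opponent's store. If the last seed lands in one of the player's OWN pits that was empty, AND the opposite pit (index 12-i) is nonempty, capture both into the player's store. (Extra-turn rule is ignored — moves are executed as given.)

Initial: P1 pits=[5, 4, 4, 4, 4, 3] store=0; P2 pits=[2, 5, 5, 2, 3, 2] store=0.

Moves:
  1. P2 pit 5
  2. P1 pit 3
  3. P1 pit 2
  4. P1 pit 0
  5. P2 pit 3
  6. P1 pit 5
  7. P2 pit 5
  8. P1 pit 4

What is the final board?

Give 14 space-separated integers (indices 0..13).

Move 1: P2 pit5 -> P1=[6,4,4,4,4,3](0) P2=[2,5,5,2,3,0](1)
Move 2: P1 pit3 -> P1=[6,4,4,0,5,4](1) P2=[3,5,5,2,3,0](1)
Move 3: P1 pit2 -> P1=[6,4,0,1,6,5](2) P2=[3,5,5,2,3,0](1)
Move 4: P1 pit0 -> P1=[0,5,1,2,7,6](3) P2=[3,5,5,2,3,0](1)
Move 5: P2 pit3 -> P1=[0,5,1,2,7,6](3) P2=[3,5,5,0,4,1](1)
Move 6: P1 pit5 -> P1=[0,5,1,2,7,0](4) P2=[4,6,6,1,5,1](1)
Move 7: P2 pit5 -> P1=[0,5,1,2,7,0](4) P2=[4,6,6,1,5,0](2)
Move 8: P1 pit4 -> P1=[0,5,1,2,0,1](5) P2=[5,7,7,2,6,0](2)

Answer: 0 5 1 2 0 1 5 5 7 7 2 6 0 2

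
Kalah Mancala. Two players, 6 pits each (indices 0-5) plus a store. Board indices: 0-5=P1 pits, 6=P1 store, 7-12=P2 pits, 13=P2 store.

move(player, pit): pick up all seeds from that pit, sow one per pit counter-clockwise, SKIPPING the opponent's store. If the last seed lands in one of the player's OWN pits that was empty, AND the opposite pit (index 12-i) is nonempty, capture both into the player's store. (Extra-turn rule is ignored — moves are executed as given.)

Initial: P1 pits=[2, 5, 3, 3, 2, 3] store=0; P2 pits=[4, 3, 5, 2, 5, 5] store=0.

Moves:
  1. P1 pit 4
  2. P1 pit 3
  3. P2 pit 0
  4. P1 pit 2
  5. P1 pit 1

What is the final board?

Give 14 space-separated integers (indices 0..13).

Answer: 2 0 1 2 3 7 3 0 4 6 3 6 5 0

Derivation:
Move 1: P1 pit4 -> P1=[2,5,3,3,0,4](1) P2=[4,3,5,2,5,5](0)
Move 2: P1 pit3 -> P1=[2,5,3,0,1,5](2) P2=[4,3,5,2,5,5](0)
Move 3: P2 pit0 -> P1=[2,5,3,0,1,5](2) P2=[0,4,6,3,6,5](0)
Move 4: P1 pit2 -> P1=[2,5,0,1,2,6](2) P2=[0,4,6,3,6,5](0)
Move 5: P1 pit1 -> P1=[2,0,1,2,3,7](3) P2=[0,4,6,3,6,5](0)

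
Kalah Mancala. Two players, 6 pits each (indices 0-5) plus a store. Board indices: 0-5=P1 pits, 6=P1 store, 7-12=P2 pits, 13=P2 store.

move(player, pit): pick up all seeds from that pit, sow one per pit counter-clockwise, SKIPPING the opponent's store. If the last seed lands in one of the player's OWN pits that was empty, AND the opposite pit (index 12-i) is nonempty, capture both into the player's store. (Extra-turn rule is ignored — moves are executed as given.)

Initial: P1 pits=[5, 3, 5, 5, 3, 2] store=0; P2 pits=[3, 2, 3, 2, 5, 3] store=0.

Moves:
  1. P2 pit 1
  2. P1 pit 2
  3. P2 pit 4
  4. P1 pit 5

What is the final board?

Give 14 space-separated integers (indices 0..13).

Answer: 6 4 1 6 4 0 2 5 1 4 3 0 4 1

Derivation:
Move 1: P2 pit1 -> P1=[5,3,5,5,3,2](0) P2=[3,0,4,3,5,3](0)
Move 2: P1 pit2 -> P1=[5,3,0,6,4,3](1) P2=[4,0,4,3,5,3](0)
Move 3: P2 pit4 -> P1=[6,4,1,6,4,3](1) P2=[4,0,4,3,0,4](1)
Move 4: P1 pit5 -> P1=[6,4,1,6,4,0](2) P2=[5,1,4,3,0,4](1)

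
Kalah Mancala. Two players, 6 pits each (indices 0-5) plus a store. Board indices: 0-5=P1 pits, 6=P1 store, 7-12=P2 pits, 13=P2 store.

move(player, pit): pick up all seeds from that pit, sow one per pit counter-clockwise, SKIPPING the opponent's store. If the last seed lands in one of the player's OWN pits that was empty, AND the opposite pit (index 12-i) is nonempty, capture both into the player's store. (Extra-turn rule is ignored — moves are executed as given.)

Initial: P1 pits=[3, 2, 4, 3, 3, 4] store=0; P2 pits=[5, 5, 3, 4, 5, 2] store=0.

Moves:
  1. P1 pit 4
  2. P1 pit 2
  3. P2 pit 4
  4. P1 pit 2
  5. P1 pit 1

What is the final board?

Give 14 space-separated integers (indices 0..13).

Move 1: P1 pit4 -> P1=[3,2,4,3,0,5](1) P2=[6,5,3,4,5,2](0)
Move 2: P1 pit2 -> P1=[3,2,0,4,1,6](2) P2=[6,5,3,4,5,2](0)
Move 3: P2 pit4 -> P1=[4,3,1,4,1,6](2) P2=[6,5,3,4,0,3](1)
Move 4: P1 pit2 -> P1=[4,3,0,5,1,6](2) P2=[6,5,3,4,0,3](1)
Move 5: P1 pit1 -> P1=[4,0,1,6,2,6](2) P2=[6,5,3,4,0,3](1)

Answer: 4 0 1 6 2 6 2 6 5 3 4 0 3 1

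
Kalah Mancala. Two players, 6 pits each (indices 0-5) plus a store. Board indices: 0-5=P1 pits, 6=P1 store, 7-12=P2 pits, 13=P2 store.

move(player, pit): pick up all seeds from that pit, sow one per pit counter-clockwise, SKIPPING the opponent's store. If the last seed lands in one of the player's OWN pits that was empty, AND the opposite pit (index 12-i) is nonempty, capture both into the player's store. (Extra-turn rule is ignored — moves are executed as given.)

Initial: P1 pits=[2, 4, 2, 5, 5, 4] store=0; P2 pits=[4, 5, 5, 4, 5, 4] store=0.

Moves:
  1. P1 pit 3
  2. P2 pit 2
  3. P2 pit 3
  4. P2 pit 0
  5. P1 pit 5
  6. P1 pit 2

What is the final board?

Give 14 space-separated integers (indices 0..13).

Answer: 4 5 0 1 7 0 2 1 8 2 2 8 7 2

Derivation:
Move 1: P1 pit3 -> P1=[2,4,2,0,6,5](1) P2=[5,6,5,4,5,4](0)
Move 2: P2 pit2 -> P1=[3,4,2,0,6,5](1) P2=[5,6,0,5,6,5](1)
Move 3: P2 pit3 -> P1=[4,5,2,0,6,5](1) P2=[5,6,0,0,7,6](2)
Move 4: P2 pit0 -> P1=[4,5,2,0,6,5](1) P2=[0,7,1,1,8,7](2)
Move 5: P1 pit5 -> P1=[4,5,2,0,6,0](2) P2=[1,8,2,2,8,7](2)
Move 6: P1 pit2 -> P1=[4,5,0,1,7,0](2) P2=[1,8,2,2,8,7](2)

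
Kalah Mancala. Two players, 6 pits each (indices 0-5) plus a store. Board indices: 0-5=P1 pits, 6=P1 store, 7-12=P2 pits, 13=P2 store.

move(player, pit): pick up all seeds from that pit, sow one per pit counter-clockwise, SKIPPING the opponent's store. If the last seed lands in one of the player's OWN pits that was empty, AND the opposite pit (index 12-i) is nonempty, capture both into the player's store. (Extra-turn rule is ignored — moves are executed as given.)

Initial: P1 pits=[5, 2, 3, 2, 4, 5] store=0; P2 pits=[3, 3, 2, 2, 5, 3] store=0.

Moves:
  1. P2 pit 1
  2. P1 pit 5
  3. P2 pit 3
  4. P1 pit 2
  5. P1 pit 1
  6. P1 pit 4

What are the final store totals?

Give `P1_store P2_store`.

Answer: 7 1

Derivation:
Move 1: P2 pit1 -> P1=[5,2,3,2,4,5](0) P2=[3,0,3,3,6,3](0)
Move 2: P1 pit5 -> P1=[5,2,3,2,4,0](1) P2=[4,1,4,4,6,3](0)
Move 3: P2 pit3 -> P1=[6,2,3,2,4,0](1) P2=[4,1,4,0,7,4](1)
Move 4: P1 pit2 -> P1=[6,2,0,3,5,0](6) P2=[0,1,4,0,7,4](1)
Move 5: P1 pit1 -> P1=[6,0,1,4,5,0](6) P2=[0,1,4,0,7,4](1)
Move 6: P1 pit4 -> P1=[6,0,1,4,0,1](7) P2=[1,2,5,0,7,4](1)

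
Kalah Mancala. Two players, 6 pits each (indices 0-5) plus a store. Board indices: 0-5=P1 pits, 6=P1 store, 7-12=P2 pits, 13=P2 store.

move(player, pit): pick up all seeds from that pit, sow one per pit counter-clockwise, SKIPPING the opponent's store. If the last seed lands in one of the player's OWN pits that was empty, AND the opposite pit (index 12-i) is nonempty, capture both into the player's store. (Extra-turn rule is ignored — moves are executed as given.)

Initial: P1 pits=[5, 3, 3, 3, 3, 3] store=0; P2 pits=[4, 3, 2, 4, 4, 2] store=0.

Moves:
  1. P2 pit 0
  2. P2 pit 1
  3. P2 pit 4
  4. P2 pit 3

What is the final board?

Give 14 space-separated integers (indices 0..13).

Answer: 7 5 5 4 3 3 0 0 0 4 0 1 5 2

Derivation:
Move 1: P2 pit0 -> P1=[5,3,3,3,3,3](0) P2=[0,4,3,5,5,2](0)
Move 2: P2 pit1 -> P1=[5,3,3,3,3,3](0) P2=[0,0,4,6,6,3](0)
Move 3: P2 pit4 -> P1=[6,4,4,4,3,3](0) P2=[0,0,4,6,0,4](1)
Move 4: P2 pit3 -> P1=[7,5,5,4,3,3](0) P2=[0,0,4,0,1,5](2)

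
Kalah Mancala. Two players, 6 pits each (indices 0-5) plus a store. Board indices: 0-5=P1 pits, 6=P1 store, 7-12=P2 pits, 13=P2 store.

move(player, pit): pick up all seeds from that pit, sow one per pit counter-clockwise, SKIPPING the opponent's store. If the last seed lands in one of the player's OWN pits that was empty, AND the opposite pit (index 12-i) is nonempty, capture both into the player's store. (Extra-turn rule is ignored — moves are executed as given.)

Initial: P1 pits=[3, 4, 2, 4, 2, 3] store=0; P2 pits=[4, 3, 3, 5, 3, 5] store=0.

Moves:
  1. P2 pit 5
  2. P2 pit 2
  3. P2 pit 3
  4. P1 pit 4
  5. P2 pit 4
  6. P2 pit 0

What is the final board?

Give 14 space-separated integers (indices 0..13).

Move 1: P2 pit5 -> P1=[4,5,3,5,2,3](0) P2=[4,3,3,5,3,0](1)
Move 2: P2 pit2 -> P1=[0,5,3,5,2,3](0) P2=[4,3,0,6,4,0](6)
Move 3: P2 pit3 -> P1=[1,6,4,5,2,3](0) P2=[4,3,0,0,5,1](7)
Move 4: P1 pit4 -> P1=[1,6,4,5,0,4](1) P2=[4,3,0,0,5,1](7)
Move 5: P2 pit4 -> P1=[2,7,5,5,0,4](1) P2=[4,3,0,0,0,2](8)
Move 6: P2 pit0 -> P1=[2,0,5,5,0,4](1) P2=[0,4,1,1,0,2](16)

Answer: 2 0 5 5 0 4 1 0 4 1 1 0 2 16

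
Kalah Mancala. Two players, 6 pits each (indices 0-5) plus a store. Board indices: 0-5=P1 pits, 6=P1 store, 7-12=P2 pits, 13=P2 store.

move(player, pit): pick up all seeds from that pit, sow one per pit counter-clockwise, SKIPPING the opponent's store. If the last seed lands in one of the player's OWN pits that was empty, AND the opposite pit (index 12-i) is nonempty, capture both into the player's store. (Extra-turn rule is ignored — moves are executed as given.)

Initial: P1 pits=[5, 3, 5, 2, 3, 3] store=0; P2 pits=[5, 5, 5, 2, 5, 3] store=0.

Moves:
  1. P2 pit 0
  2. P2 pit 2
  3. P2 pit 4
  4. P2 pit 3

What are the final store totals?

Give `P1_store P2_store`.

Answer: 0 3

Derivation:
Move 1: P2 pit0 -> P1=[5,3,5,2,3,3](0) P2=[0,6,6,3,6,4](0)
Move 2: P2 pit2 -> P1=[6,4,5,2,3,3](0) P2=[0,6,0,4,7,5](1)
Move 3: P2 pit4 -> P1=[7,5,6,3,4,3](0) P2=[0,6,0,4,0,6](2)
Move 4: P2 pit3 -> P1=[8,5,6,3,4,3](0) P2=[0,6,0,0,1,7](3)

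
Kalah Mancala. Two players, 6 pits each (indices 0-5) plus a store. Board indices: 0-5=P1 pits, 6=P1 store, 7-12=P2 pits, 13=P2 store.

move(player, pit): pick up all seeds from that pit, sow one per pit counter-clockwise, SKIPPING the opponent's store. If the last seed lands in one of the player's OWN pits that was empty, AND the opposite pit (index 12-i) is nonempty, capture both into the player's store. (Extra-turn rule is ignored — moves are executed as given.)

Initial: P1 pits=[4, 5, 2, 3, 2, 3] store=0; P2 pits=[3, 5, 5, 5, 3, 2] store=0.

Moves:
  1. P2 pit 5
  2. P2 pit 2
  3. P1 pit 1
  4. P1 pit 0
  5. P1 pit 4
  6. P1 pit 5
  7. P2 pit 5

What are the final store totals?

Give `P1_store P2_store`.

Answer: 4 3

Derivation:
Move 1: P2 pit5 -> P1=[5,5,2,3,2,3](0) P2=[3,5,5,5,3,0](1)
Move 2: P2 pit2 -> P1=[6,5,2,3,2,3](0) P2=[3,5,0,6,4,1](2)
Move 3: P1 pit1 -> P1=[6,0,3,4,3,4](1) P2=[3,5,0,6,4,1](2)
Move 4: P1 pit0 -> P1=[0,1,4,5,4,5](2) P2=[3,5,0,6,4,1](2)
Move 5: P1 pit4 -> P1=[0,1,4,5,0,6](3) P2=[4,6,0,6,4,1](2)
Move 6: P1 pit5 -> P1=[0,1,4,5,0,0](4) P2=[5,7,1,7,5,1](2)
Move 7: P2 pit5 -> P1=[0,1,4,5,0,0](4) P2=[5,7,1,7,5,0](3)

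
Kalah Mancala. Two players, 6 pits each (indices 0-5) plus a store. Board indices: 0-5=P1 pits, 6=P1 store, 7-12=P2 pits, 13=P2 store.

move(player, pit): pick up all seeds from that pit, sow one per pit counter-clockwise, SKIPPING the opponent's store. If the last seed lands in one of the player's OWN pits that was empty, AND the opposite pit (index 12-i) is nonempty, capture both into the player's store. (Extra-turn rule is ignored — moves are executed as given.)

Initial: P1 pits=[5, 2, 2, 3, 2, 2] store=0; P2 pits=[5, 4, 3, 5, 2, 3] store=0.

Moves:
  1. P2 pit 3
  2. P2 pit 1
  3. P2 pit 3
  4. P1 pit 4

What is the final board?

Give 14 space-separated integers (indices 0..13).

Move 1: P2 pit3 -> P1=[6,3,2,3,2,2](0) P2=[5,4,3,0,3,4](1)
Move 2: P2 pit1 -> P1=[6,3,2,3,2,2](0) P2=[5,0,4,1,4,5](1)
Move 3: P2 pit3 -> P1=[6,3,2,3,2,2](0) P2=[5,0,4,0,5,5](1)
Move 4: P1 pit4 -> P1=[6,3,2,3,0,3](1) P2=[5,0,4,0,5,5](1)

Answer: 6 3 2 3 0 3 1 5 0 4 0 5 5 1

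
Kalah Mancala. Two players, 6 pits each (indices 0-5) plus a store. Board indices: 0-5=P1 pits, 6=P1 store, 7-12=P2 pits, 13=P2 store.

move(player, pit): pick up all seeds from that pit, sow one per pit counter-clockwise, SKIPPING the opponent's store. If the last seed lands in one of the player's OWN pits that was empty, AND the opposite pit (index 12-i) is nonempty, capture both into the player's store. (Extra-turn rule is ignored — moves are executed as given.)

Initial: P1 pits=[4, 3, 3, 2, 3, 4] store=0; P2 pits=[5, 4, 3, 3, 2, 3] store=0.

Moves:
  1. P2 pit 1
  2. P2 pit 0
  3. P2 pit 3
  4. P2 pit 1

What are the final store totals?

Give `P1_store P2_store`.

Answer: 0 1

Derivation:
Move 1: P2 pit1 -> P1=[4,3,3,2,3,4](0) P2=[5,0,4,4,3,4](0)
Move 2: P2 pit0 -> P1=[4,3,3,2,3,4](0) P2=[0,1,5,5,4,5](0)
Move 3: P2 pit3 -> P1=[5,4,3,2,3,4](0) P2=[0,1,5,0,5,6](1)
Move 4: P2 pit1 -> P1=[5,4,3,2,3,4](0) P2=[0,0,6,0,5,6](1)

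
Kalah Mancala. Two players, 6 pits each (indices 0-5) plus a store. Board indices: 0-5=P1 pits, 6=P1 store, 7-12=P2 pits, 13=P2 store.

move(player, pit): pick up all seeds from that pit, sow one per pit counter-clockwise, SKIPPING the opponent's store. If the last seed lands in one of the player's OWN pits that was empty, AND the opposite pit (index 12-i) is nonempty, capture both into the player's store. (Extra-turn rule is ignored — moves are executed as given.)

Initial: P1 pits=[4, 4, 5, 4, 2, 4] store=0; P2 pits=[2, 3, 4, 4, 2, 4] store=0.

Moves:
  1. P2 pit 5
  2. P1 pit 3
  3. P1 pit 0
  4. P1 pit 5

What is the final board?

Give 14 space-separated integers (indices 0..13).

Answer: 0 6 7 1 4 0 2 4 4 5 5 3 0 1

Derivation:
Move 1: P2 pit5 -> P1=[5,5,6,4,2,4](0) P2=[2,3,4,4,2,0](1)
Move 2: P1 pit3 -> P1=[5,5,6,0,3,5](1) P2=[3,3,4,4,2,0](1)
Move 3: P1 pit0 -> P1=[0,6,7,1,4,6](1) P2=[3,3,4,4,2,0](1)
Move 4: P1 pit5 -> P1=[0,6,7,1,4,0](2) P2=[4,4,5,5,3,0](1)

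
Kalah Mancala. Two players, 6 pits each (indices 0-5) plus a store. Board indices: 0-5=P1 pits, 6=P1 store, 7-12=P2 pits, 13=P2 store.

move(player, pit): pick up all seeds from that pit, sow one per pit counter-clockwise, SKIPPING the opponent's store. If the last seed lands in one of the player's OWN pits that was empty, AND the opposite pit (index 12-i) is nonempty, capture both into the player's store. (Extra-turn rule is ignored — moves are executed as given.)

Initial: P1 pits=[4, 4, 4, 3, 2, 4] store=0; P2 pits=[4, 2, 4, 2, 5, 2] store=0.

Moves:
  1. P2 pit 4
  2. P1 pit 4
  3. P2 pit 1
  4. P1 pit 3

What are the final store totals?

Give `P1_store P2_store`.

Answer: 2 1

Derivation:
Move 1: P2 pit4 -> P1=[5,5,5,3,2,4](0) P2=[4,2,4,2,0,3](1)
Move 2: P1 pit4 -> P1=[5,5,5,3,0,5](1) P2=[4,2,4,2,0,3](1)
Move 3: P2 pit1 -> P1=[5,5,5,3,0,5](1) P2=[4,0,5,3,0,3](1)
Move 4: P1 pit3 -> P1=[5,5,5,0,1,6](2) P2=[4,0,5,3,0,3](1)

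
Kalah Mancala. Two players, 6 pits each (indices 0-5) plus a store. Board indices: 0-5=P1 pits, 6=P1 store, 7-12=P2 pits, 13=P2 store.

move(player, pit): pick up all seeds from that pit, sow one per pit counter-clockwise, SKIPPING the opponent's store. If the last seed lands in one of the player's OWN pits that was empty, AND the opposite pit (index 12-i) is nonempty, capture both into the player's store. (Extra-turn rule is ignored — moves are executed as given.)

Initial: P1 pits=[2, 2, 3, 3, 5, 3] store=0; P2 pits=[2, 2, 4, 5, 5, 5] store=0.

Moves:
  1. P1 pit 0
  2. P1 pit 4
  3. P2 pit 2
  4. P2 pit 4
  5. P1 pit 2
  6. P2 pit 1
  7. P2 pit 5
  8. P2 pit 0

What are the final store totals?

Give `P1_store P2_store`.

Move 1: P1 pit0 -> P1=[0,3,4,3,5,3](0) P2=[2,2,4,5,5,5](0)
Move 2: P1 pit4 -> P1=[0,3,4,3,0,4](1) P2=[3,3,5,5,5,5](0)
Move 3: P2 pit2 -> P1=[1,3,4,3,0,4](1) P2=[3,3,0,6,6,6](1)
Move 4: P2 pit4 -> P1=[2,4,5,4,0,4](1) P2=[3,3,0,6,0,7](2)
Move 5: P1 pit2 -> P1=[2,4,0,5,1,5](2) P2=[4,3,0,6,0,7](2)
Move 6: P2 pit1 -> P1=[2,0,0,5,1,5](2) P2=[4,0,1,7,0,7](7)
Move 7: P2 pit5 -> P1=[3,1,1,6,2,6](2) P2=[4,0,1,7,0,0](8)
Move 8: P2 pit0 -> P1=[3,0,1,6,2,6](2) P2=[0,1,2,8,0,0](10)

Answer: 2 10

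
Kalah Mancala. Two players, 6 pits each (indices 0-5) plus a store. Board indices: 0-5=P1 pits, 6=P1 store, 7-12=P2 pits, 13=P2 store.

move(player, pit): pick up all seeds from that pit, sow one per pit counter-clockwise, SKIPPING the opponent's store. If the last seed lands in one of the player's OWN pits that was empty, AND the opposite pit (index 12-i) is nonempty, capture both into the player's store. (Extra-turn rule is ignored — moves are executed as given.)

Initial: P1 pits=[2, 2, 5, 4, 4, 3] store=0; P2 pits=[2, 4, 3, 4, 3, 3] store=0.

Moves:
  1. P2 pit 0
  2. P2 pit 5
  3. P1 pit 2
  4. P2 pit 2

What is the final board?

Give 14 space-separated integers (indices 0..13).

Move 1: P2 pit0 -> P1=[2,2,5,4,4,3](0) P2=[0,5,4,4,3,3](0)
Move 2: P2 pit5 -> P1=[3,3,5,4,4,3](0) P2=[0,5,4,4,3,0](1)
Move 3: P1 pit2 -> P1=[3,3,0,5,5,4](1) P2=[1,5,4,4,3,0](1)
Move 4: P2 pit2 -> P1=[3,3,0,5,5,4](1) P2=[1,5,0,5,4,1](2)

Answer: 3 3 0 5 5 4 1 1 5 0 5 4 1 2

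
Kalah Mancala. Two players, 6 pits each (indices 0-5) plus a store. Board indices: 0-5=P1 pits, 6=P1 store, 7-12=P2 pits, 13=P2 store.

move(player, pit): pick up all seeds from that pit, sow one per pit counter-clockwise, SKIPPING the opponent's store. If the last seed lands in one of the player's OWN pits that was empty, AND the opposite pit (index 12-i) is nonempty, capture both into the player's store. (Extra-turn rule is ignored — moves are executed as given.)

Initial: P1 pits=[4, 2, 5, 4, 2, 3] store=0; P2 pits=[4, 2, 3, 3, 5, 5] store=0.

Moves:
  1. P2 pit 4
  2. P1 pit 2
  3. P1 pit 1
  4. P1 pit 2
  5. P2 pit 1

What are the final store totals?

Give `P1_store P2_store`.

Move 1: P2 pit4 -> P1=[5,3,6,4,2,3](0) P2=[4,2,3,3,0,6](1)
Move 2: P1 pit2 -> P1=[5,3,0,5,3,4](1) P2=[5,3,3,3,0,6](1)
Move 3: P1 pit1 -> P1=[5,0,1,6,4,4](1) P2=[5,3,3,3,0,6](1)
Move 4: P1 pit2 -> P1=[5,0,0,7,4,4](1) P2=[5,3,3,3,0,6](1)
Move 5: P2 pit1 -> P1=[5,0,0,7,4,4](1) P2=[5,0,4,4,1,6](1)

Answer: 1 1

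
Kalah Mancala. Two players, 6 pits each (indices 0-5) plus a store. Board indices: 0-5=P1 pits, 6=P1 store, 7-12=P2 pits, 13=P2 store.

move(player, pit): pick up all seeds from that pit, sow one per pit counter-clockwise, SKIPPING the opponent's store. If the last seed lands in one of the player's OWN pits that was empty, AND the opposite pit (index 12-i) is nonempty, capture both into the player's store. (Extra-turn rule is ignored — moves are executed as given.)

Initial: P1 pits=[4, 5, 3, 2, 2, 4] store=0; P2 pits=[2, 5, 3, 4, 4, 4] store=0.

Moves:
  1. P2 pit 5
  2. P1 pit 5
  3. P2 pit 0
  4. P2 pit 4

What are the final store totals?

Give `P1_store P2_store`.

Answer: 1 2

Derivation:
Move 1: P2 pit5 -> P1=[5,6,4,2,2,4](0) P2=[2,5,3,4,4,0](1)
Move 2: P1 pit5 -> P1=[5,6,4,2,2,0](1) P2=[3,6,4,4,4,0](1)
Move 3: P2 pit0 -> P1=[5,6,4,2,2,0](1) P2=[0,7,5,5,4,0](1)
Move 4: P2 pit4 -> P1=[6,7,4,2,2,0](1) P2=[0,7,5,5,0,1](2)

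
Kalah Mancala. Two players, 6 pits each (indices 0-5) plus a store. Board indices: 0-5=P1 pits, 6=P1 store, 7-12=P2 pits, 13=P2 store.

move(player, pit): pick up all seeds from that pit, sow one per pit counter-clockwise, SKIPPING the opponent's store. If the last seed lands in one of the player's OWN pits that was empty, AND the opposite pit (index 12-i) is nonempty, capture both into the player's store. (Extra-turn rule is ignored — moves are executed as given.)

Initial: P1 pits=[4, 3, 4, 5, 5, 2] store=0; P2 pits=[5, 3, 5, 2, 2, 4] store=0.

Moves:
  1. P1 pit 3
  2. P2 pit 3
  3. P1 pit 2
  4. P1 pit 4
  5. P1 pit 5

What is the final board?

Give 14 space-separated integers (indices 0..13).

Answer: 4 3 0 1 0 0 4 8 6 7 2 4 5 0

Derivation:
Move 1: P1 pit3 -> P1=[4,3,4,0,6,3](1) P2=[6,4,5,2,2,4](0)
Move 2: P2 pit3 -> P1=[4,3,4,0,6,3](1) P2=[6,4,5,0,3,5](0)
Move 3: P1 pit2 -> P1=[4,3,0,1,7,4](2) P2=[6,4,5,0,3,5](0)
Move 4: P1 pit4 -> P1=[4,3,0,1,0,5](3) P2=[7,5,6,1,4,5](0)
Move 5: P1 pit5 -> P1=[4,3,0,1,0,0](4) P2=[8,6,7,2,4,5](0)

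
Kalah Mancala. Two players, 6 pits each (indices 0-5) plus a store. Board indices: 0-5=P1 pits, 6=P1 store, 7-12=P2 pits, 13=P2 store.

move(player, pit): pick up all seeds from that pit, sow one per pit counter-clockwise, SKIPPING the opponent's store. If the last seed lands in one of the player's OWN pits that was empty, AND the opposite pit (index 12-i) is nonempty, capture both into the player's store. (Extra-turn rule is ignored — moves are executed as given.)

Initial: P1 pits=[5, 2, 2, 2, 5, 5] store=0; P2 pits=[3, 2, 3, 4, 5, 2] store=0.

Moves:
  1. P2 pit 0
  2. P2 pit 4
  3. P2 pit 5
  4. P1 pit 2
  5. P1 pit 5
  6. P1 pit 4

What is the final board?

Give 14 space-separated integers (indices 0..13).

Move 1: P2 pit0 -> P1=[5,2,2,2,5,5](0) P2=[0,3,4,5,5,2](0)
Move 2: P2 pit4 -> P1=[6,3,3,2,5,5](0) P2=[0,3,4,5,0,3](1)
Move 3: P2 pit5 -> P1=[7,4,3,2,5,5](0) P2=[0,3,4,5,0,0](2)
Move 4: P1 pit2 -> P1=[7,4,0,3,6,6](0) P2=[0,3,4,5,0,0](2)
Move 5: P1 pit5 -> P1=[7,4,0,3,6,0](1) P2=[1,4,5,6,1,0](2)
Move 6: P1 pit4 -> P1=[7,4,0,3,0,1](2) P2=[2,5,6,7,1,0](2)

Answer: 7 4 0 3 0 1 2 2 5 6 7 1 0 2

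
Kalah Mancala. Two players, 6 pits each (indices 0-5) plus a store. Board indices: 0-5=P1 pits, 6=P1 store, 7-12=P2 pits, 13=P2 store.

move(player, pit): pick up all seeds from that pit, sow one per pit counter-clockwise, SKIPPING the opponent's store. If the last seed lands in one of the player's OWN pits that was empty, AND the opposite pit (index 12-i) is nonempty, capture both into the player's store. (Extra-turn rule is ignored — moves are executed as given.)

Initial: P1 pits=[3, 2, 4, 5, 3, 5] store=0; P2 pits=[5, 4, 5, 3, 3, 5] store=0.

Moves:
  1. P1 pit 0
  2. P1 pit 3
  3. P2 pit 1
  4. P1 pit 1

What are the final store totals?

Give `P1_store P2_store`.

Move 1: P1 pit0 -> P1=[0,3,5,6,3,5](0) P2=[5,4,5,3,3,5](0)
Move 2: P1 pit3 -> P1=[0,3,5,0,4,6](1) P2=[6,5,6,3,3,5](0)
Move 3: P2 pit1 -> P1=[0,3,5,0,4,6](1) P2=[6,0,7,4,4,6](1)
Move 4: P1 pit1 -> P1=[0,0,6,1,5,6](1) P2=[6,0,7,4,4,6](1)

Answer: 1 1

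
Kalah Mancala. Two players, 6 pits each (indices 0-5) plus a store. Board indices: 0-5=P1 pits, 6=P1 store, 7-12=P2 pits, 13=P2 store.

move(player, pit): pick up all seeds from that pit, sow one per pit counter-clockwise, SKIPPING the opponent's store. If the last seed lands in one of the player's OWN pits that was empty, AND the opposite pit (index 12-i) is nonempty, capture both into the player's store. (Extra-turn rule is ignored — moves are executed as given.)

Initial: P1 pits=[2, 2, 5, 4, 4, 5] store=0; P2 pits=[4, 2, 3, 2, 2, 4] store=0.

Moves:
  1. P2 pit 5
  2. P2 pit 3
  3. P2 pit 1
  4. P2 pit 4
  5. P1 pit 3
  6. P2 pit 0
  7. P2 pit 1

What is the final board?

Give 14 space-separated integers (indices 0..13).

Move 1: P2 pit5 -> P1=[3,3,6,4,4,5](0) P2=[4,2,3,2,2,0](1)
Move 2: P2 pit3 -> P1=[0,3,6,4,4,5](0) P2=[4,2,3,0,3,0](5)
Move 3: P2 pit1 -> P1=[0,3,0,4,4,5](0) P2=[4,0,4,0,3,0](12)
Move 4: P2 pit4 -> P1=[1,3,0,4,4,5](0) P2=[4,0,4,0,0,1](13)
Move 5: P1 pit3 -> P1=[1,3,0,0,5,6](1) P2=[5,0,4,0,0,1](13)
Move 6: P2 pit0 -> P1=[1,3,0,0,5,6](1) P2=[0,1,5,1,1,2](13)
Move 7: P2 pit1 -> P1=[1,3,0,0,5,6](1) P2=[0,0,6,1,1,2](13)

Answer: 1 3 0 0 5 6 1 0 0 6 1 1 2 13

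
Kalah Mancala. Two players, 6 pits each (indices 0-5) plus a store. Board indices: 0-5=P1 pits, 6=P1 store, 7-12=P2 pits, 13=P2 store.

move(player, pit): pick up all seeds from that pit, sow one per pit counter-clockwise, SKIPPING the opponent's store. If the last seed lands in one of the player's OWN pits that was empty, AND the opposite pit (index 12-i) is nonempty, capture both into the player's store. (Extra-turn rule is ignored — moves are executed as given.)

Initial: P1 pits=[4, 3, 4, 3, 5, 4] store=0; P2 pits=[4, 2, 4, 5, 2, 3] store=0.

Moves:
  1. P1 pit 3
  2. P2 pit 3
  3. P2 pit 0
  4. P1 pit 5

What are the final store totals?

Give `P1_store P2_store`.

Answer: 2 1

Derivation:
Move 1: P1 pit3 -> P1=[4,3,4,0,6,5](1) P2=[4,2,4,5,2,3](0)
Move 2: P2 pit3 -> P1=[5,4,4,0,6,5](1) P2=[4,2,4,0,3,4](1)
Move 3: P2 pit0 -> P1=[5,4,4,0,6,5](1) P2=[0,3,5,1,4,4](1)
Move 4: P1 pit5 -> P1=[5,4,4,0,6,0](2) P2=[1,4,6,2,4,4](1)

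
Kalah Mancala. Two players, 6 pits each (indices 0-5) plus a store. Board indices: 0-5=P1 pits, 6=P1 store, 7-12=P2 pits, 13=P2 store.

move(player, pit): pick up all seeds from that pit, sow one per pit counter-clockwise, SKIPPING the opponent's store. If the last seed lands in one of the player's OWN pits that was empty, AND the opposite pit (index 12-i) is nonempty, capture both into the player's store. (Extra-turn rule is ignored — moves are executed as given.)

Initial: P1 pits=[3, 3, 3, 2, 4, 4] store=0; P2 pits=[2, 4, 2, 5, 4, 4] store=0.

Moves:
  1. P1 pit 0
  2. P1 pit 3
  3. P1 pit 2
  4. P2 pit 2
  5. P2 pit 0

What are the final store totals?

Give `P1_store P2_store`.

Move 1: P1 pit0 -> P1=[0,4,4,3,4,4](0) P2=[2,4,2,5,4,4](0)
Move 2: P1 pit3 -> P1=[0,4,4,0,5,5](1) P2=[2,4,2,5,4,4](0)
Move 3: P1 pit2 -> P1=[0,4,0,1,6,6](2) P2=[2,4,2,5,4,4](0)
Move 4: P2 pit2 -> P1=[0,4,0,1,6,6](2) P2=[2,4,0,6,5,4](0)
Move 5: P2 pit0 -> P1=[0,4,0,0,6,6](2) P2=[0,5,0,6,5,4](2)

Answer: 2 2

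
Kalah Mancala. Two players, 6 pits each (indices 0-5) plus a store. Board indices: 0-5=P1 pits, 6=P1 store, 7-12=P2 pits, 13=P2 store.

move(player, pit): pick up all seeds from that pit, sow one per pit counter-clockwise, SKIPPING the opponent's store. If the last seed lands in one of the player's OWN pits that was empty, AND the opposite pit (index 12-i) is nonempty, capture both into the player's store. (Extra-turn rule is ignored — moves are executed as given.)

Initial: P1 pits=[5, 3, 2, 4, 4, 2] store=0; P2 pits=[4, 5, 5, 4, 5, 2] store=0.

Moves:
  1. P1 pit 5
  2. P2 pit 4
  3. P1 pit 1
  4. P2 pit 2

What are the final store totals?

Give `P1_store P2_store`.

Answer: 7 2

Derivation:
Move 1: P1 pit5 -> P1=[5,3,2,4,4,0](1) P2=[5,5,5,4,5,2](0)
Move 2: P2 pit4 -> P1=[6,4,3,4,4,0](1) P2=[5,5,5,4,0,3](1)
Move 3: P1 pit1 -> P1=[6,0,4,5,5,0](7) P2=[0,5,5,4,0,3](1)
Move 4: P2 pit2 -> P1=[7,0,4,5,5,0](7) P2=[0,5,0,5,1,4](2)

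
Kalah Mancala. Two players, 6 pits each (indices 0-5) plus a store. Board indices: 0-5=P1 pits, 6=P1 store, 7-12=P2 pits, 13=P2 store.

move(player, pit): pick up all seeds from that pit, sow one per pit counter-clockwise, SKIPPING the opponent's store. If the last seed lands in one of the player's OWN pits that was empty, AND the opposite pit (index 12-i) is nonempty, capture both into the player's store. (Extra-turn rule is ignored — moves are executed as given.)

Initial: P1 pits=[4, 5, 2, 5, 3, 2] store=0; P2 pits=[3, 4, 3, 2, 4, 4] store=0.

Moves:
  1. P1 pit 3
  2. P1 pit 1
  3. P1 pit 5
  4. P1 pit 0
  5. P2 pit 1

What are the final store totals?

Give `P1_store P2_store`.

Move 1: P1 pit3 -> P1=[4,5,2,0,4,3](1) P2=[4,5,3,2,4,4](0)
Move 2: P1 pit1 -> P1=[4,0,3,1,5,4](2) P2=[4,5,3,2,4,4](0)
Move 3: P1 pit5 -> P1=[4,0,3,1,5,0](3) P2=[5,6,4,2,4,4](0)
Move 4: P1 pit0 -> P1=[0,1,4,2,6,0](3) P2=[5,6,4,2,4,4](0)
Move 5: P2 pit1 -> P1=[1,1,4,2,6,0](3) P2=[5,0,5,3,5,5](1)

Answer: 3 1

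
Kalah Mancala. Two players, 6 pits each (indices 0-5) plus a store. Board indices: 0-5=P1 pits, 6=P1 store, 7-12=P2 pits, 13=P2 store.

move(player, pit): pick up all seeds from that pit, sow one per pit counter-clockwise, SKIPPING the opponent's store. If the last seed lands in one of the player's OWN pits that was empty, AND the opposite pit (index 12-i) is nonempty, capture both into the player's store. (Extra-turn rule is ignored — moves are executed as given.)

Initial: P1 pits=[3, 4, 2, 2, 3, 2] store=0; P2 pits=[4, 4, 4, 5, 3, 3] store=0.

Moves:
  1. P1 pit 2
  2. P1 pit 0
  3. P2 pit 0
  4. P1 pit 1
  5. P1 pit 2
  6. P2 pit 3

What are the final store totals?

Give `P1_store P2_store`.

Move 1: P1 pit2 -> P1=[3,4,0,3,4,2](0) P2=[4,4,4,5,3,3](0)
Move 2: P1 pit0 -> P1=[0,5,1,4,4,2](0) P2=[4,4,4,5,3,3](0)
Move 3: P2 pit0 -> P1=[0,5,1,4,4,2](0) P2=[0,5,5,6,4,3](0)
Move 4: P1 pit1 -> P1=[0,0,2,5,5,3](1) P2=[0,5,5,6,4,3](0)
Move 5: P1 pit2 -> P1=[0,0,0,6,6,3](1) P2=[0,5,5,6,4,3](0)
Move 6: P2 pit3 -> P1=[1,1,1,6,6,3](1) P2=[0,5,5,0,5,4](1)

Answer: 1 1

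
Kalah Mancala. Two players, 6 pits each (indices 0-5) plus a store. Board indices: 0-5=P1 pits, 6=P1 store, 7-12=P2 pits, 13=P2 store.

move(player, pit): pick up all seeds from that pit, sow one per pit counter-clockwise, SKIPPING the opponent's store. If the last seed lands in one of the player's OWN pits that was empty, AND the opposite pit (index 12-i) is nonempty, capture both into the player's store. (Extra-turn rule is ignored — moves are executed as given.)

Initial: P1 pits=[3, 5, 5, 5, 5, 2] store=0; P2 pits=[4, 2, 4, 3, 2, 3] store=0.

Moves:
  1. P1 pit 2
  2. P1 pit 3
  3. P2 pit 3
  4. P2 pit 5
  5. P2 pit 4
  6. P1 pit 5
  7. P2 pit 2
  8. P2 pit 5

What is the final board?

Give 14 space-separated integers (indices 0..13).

Answer: 7 7 1 0 7 0 3 7 4 0 1 1 0 5

Derivation:
Move 1: P1 pit2 -> P1=[3,5,0,6,6,3](1) P2=[5,2,4,3,2,3](0)
Move 2: P1 pit3 -> P1=[3,5,0,0,7,4](2) P2=[6,3,5,3,2,3](0)
Move 3: P2 pit3 -> P1=[3,5,0,0,7,4](2) P2=[6,3,5,0,3,4](1)
Move 4: P2 pit5 -> P1=[4,6,1,0,7,4](2) P2=[6,3,5,0,3,0](2)
Move 5: P2 pit4 -> P1=[5,6,1,0,7,4](2) P2=[6,3,5,0,0,1](3)
Move 6: P1 pit5 -> P1=[5,6,1,0,7,0](3) P2=[7,4,6,0,0,1](3)
Move 7: P2 pit2 -> P1=[6,7,1,0,7,0](3) P2=[7,4,0,1,1,2](4)
Move 8: P2 pit5 -> P1=[7,7,1,0,7,0](3) P2=[7,4,0,1,1,0](5)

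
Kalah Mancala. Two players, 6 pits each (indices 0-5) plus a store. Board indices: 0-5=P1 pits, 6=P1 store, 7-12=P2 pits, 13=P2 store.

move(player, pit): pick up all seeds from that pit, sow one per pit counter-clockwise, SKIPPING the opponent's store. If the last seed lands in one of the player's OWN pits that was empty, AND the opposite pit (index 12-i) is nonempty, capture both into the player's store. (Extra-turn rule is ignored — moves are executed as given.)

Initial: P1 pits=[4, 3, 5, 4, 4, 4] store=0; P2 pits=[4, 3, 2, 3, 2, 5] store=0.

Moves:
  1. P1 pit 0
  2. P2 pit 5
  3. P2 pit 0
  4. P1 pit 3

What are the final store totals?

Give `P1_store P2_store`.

Answer: 1 1

Derivation:
Move 1: P1 pit0 -> P1=[0,4,6,5,5,4](0) P2=[4,3,2,3,2,5](0)
Move 2: P2 pit5 -> P1=[1,5,7,6,5,4](0) P2=[4,3,2,3,2,0](1)
Move 3: P2 pit0 -> P1=[1,5,7,6,5,4](0) P2=[0,4,3,4,3,0](1)
Move 4: P1 pit3 -> P1=[1,5,7,0,6,5](1) P2=[1,5,4,4,3,0](1)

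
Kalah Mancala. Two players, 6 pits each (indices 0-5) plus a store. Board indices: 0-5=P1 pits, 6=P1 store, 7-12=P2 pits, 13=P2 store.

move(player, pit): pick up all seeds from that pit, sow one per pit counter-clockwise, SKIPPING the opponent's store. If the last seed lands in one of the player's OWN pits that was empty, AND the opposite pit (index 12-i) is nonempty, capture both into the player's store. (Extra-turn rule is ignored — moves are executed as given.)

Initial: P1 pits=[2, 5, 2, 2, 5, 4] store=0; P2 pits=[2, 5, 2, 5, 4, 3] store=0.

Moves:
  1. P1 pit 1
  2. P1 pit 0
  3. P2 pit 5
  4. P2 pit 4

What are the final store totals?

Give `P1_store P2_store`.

Answer: 1 2

Derivation:
Move 1: P1 pit1 -> P1=[2,0,3,3,6,5](1) P2=[2,5,2,5,4,3](0)
Move 2: P1 pit0 -> P1=[0,1,4,3,6,5](1) P2=[2,5,2,5,4,3](0)
Move 3: P2 pit5 -> P1=[1,2,4,3,6,5](1) P2=[2,5,2,5,4,0](1)
Move 4: P2 pit4 -> P1=[2,3,4,3,6,5](1) P2=[2,5,2,5,0,1](2)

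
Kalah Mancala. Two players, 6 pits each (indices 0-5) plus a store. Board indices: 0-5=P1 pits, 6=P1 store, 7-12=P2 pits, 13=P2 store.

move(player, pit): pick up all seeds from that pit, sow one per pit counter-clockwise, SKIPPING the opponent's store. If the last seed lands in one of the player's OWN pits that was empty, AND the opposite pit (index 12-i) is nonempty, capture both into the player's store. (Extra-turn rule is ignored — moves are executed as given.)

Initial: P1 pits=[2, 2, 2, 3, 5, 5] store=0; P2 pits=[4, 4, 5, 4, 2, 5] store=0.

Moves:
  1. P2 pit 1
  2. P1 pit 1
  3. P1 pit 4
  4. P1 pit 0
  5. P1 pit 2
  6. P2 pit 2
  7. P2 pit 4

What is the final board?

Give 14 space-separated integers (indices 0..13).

Answer: 2 3 1 5 1 7 2 5 1 0 6 0 8 2

Derivation:
Move 1: P2 pit1 -> P1=[2,2,2,3,5,5](0) P2=[4,0,6,5,3,6](0)
Move 2: P1 pit1 -> P1=[2,0,3,4,5,5](0) P2=[4,0,6,5,3,6](0)
Move 3: P1 pit4 -> P1=[2,0,3,4,0,6](1) P2=[5,1,7,5,3,6](0)
Move 4: P1 pit0 -> P1=[0,1,4,4,0,6](1) P2=[5,1,7,5,3,6](0)
Move 5: P1 pit2 -> P1=[0,1,0,5,1,7](2) P2=[5,1,7,5,3,6](0)
Move 6: P2 pit2 -> P1=[1,2,1,5,1,7](2) P2=[5,1,0,6,4,7](1)
Move 7: P2 pit4 -> P1=[2,3,1,5,1,7](2) P2=[5,1,0,6,0,8](2)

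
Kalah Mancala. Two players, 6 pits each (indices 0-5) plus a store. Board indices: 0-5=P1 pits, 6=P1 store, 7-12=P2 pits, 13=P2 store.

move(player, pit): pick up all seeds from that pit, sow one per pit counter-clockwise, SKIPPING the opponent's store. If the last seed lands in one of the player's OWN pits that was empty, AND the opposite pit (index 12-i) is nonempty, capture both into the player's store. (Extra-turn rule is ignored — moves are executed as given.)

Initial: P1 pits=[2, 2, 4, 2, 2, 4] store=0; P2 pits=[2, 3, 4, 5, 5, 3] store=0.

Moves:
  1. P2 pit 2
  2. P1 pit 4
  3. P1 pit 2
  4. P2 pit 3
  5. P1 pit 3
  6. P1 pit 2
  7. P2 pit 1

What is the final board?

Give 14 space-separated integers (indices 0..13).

Move 1: P2 pit2 -> P1=[2,2,4,2,2,4](0) P2=[2,3,0,6,6,4](1)
Move 2: P1 pit4 -> P1=[2,2,4,2,0,5](1) P2=[2,3,0,6,6,4](1)
Move 3: P1 pit2 -> P1=[2,2,0,3,1,6](2) P2=[2,3,0,6,6,4](1)
Move 4: P2 pit3 -> P1=[3,3,1,3,1,6](2) P2=[2,3,0,0,7,5](2)
Move 5: P1 pit3 -> P1=[3,3,1,0,2,7](3) P2=[2,3,0,0,7,5](2)
Move 6: P1 pit2 -> P1=[3,3,0,1,2,7](3) P2=[2,3,0,0,7,5](2)
Move 7: P2 pit1 -> P1=[3,3,0,1,2,7](3) P2=[2,0,1,1,8,5](2)

Answer: 3 3 0 1 2 7 3 2 0 1 1 8 5 2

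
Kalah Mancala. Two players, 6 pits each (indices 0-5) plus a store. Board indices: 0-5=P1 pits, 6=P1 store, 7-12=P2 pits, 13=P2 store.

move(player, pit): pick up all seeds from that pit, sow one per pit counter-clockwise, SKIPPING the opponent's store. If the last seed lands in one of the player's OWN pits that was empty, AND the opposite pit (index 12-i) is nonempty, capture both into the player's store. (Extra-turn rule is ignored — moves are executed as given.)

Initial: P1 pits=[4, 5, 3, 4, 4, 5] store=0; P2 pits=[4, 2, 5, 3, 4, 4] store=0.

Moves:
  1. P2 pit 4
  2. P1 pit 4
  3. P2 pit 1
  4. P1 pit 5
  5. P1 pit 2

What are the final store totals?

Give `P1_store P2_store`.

Answer: 9 8

Derivation:
Move 1: P2 pit4 -> P1=[5,6,3,4,4,5](0) P2=[4,2,5,3,0,5](1)
Move 2: P1 pit4 -> P1=[5,6,3,4,0,6](1) P2=[5,3,5,3,0,5](1)
Move 3: P2 pit1 -> P1=[5,0,3,4,0,6](1) P2=[5,0,6,4,0,5](8)
Move 4: P1 pit5 -> P1=[5,0,3,4,0,0](2) P2=[6,1,7,5,1,5](8)
Move 5: P1 pit2 -> P1=[5,0,0,5,1,0](9) P2=[0,1,7,5,1,5](8)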